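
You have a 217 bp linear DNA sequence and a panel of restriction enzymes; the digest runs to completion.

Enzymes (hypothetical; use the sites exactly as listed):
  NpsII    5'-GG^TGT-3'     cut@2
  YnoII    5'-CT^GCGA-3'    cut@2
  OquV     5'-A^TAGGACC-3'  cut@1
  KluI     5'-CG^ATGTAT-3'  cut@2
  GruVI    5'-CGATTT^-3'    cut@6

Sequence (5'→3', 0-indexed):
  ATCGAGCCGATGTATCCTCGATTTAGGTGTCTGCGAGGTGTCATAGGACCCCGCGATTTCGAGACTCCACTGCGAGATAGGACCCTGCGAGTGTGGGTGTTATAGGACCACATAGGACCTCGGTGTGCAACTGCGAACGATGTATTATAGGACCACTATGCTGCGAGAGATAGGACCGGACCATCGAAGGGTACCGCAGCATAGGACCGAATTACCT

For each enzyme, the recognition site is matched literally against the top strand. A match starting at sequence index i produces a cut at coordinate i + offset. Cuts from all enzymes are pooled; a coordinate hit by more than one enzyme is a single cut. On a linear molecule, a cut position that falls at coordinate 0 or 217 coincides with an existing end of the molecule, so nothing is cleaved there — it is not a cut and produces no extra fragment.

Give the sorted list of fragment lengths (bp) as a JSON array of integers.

[3,5,5,5,6,6,7,8,8,9,9,9,10,11,11,12,15,15,16,16,31]

Scan for sites:
  NpsII (GGTGT, off=2): starts [25, 36, 95, 121] → cuts [27, 38, 97, 123]
  YnoII (CTGCGA, off=2): starts [30, 69, 84, 130, 160] → cuts [32, 71, 86, 132, 162]
  OquV (ATAGGACC, off=1): starts [42, 76, 101, 111, 146, 169, 200] → cuts [43, 77, 102, 112, 147, 170, 201]
  KluI (CGATGTAT, off=2): starts [7, 137] → cuts [9, 139]
  GruVI (CGATTT, off=6): starts [18, 53] → cuts [24, 59]

All cut coordinates (distinct, sorted): [9, 24, 27, 32, 38, 43, 59, 71, 77, 86, 97, 102, 112, 123, 132, 139, 147, 162, 170, 201]

Fragment lengths:
  [0,9): 9 bp
  [9,24): 15 bp
  [24,27): 3 bp
  [27,32): 5 bp
  [32,38): 6 bp
  [38,43): 5 bp
  [43,59): 16 bp
  [59,71): 12 bp
  [71,77): 6 bp
  [77,86): 9 bp
  [86,97): 11 bp
  [97,102): 5 bp
  [102,112): 10 bp
  [112,123): 11 bp
  [123,132): 9 bp
  [132,139): 7 bp
  [139,147): 8 bp
  [147,162): 15 bp
  [162,170): 8 bp
  [170,201): 31 bp
  [201,217): 16 bp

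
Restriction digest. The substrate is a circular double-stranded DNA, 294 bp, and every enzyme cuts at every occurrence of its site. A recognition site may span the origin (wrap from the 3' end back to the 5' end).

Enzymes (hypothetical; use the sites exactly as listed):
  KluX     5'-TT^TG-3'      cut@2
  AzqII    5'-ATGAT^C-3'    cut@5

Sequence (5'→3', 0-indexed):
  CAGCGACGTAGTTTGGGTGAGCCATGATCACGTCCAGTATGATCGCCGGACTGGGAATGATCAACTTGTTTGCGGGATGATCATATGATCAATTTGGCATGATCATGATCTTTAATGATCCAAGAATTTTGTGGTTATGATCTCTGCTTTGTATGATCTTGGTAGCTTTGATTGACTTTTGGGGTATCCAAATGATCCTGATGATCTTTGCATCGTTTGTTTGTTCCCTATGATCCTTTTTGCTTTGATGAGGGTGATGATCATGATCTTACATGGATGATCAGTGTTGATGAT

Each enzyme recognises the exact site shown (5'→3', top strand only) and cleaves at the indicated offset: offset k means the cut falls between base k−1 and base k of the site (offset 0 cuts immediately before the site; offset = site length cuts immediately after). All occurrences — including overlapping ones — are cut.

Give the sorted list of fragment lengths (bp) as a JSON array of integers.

Per-enzyme occurrences:
  KluX (TTTG, off=2): starts [11, 68, 92, 127, 147, 166, 177, 206, 215, 219, 238, 243] → cuts [13, 70, 94, 129, 149, 168, 179, 208, 217, 221, 240, 245]
  AzqII (ATGATC, off=5): starts [23, 38, 56, 76, 84, 98, 104, 114, 136, 152, 191, 200, 229, 256, 262, 276, 289] → cuts [0, 28, 43, 61, 81, 89, 103, 109, 119, 141, 157, 196, 205, 234, 261, 267, 281]

Pooled cuts: [0, 13, 28, 43, 61, 70, 81, 89, 94, 103, 109, 119, 129, 141, 149, 157, 168, 179, 196, 205, 208, 217, 221, 234, 240, 245, 261, 267, 281]

Fragments:
  0→13: 13 bp
  13→28: 15 bp
  28→43: 15 bp
  43→61: 18 bp
  61→70: 9 bp
  70→81: 11 bp
  81→89: 8 bp
  89→94: 5 bp
  94→103: 9 bp
  103→109: 6 bp
  109→119: 10 bp
  119→129: 10 bp
  129→141: 12 bp
  141→149: 8 bp
  149→157: 8 bp
  157→168: 11 bp
  168→179: 11 bp
  179→196: 17 bp
  196→205: 9 bp
  205→208: 3 bp
  208→217: 9 bp
  217→221: 4 bp
  221→234: 13 bp
  234→240: 6 bp
  240→245: 5 bp
  245→261: 16 bp
  261→267: 6 bp
  267→281: 14 bp
  281→0 (wrap): 294-281+0 = 13 bp

[3,4,5,5,6,6,6,8,8,8,9,9,9,9,10,10,11,11,11,12,13,13,13,14,15,15,16,17,18]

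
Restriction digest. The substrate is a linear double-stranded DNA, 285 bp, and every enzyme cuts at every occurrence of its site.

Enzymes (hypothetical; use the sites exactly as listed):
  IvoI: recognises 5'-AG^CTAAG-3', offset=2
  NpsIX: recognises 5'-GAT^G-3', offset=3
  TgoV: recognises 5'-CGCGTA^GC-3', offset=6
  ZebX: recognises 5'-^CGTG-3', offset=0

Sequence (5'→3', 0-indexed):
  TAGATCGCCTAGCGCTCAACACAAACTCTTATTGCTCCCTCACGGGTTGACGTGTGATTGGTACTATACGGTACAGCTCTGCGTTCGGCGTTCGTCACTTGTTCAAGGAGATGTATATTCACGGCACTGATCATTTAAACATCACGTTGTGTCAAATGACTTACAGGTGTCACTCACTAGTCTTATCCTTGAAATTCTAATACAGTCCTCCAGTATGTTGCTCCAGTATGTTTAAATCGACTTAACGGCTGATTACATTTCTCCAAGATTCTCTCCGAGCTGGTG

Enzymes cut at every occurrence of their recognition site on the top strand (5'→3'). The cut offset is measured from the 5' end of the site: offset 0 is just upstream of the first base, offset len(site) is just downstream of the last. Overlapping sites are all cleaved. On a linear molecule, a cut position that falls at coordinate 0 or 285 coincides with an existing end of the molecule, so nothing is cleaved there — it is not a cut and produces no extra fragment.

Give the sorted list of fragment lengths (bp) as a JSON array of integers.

[50,62,173]

Per-enzyme occurrences:
  IvoI (AGCTAAG, off=2): no sites
  NpsIX (GATG, off=3): starts [109] → cuts [112]
  TgoV (CGCGTAGC, off=6): no sites
  ZebX (CGTG, off=0): starts [50] → cuts [50]

Pooled cuts: [50, 112]

Fragment lengths:
  [0,50): 50 bp
  [50,112): 62 bp
  [112,285): 173 bp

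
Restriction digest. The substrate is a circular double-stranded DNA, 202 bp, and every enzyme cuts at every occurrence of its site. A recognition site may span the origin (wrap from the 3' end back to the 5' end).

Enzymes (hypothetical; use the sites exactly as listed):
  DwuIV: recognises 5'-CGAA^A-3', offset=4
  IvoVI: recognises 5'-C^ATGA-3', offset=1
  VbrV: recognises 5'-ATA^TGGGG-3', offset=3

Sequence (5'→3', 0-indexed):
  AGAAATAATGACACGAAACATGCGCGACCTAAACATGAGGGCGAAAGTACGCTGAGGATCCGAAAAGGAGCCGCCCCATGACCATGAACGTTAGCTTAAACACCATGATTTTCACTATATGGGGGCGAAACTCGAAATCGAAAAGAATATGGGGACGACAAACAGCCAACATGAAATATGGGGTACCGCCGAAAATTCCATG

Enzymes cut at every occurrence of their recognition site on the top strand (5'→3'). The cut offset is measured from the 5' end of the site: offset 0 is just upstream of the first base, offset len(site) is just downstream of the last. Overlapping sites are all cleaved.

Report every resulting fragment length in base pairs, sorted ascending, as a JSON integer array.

[6,6,6,7,7,8,10,11,13,15,15,17,19,20,21,21]

Site scan:
  DwuIV (CGAAA, off=4): starts [13, 41, 60, 125, 132, 138, 189] → cuts [17, 45, 64, 129, 136, 142, 193]
  IvoVI (CATGA, off=1): starts [33, 76, 82, 103, 169, 198] → cuts [34, 77, 83, 104, 170, 199]
  VbrV (ATATGGGG, off=3): starts [116, 146, 175] → cuts [119, 149, 178]

Pooled cuts: [17, 34, 45, 64, 77, 83, 104, 119, 129, 136, 142, 149, 170, 178, 193, 199]

Fragment lengths:
  17→34: 17 bp
  34→45: 11 bp
  45→64: 19 bp
  64→77: 13 bp
  77→83: 6 bp
  83→104: 21 bp
  104→119: 15 bp
  119→129: 10 bp
  129→136: 7 bp
  136→142: 6 bp
  142→149: 7 bp
  149→170: 21 bp
  170→178: 8 bp
  178→193: 15 bp
  193→199: 6 bp
  199→17 (wrap): 202-199+17 = 20 bp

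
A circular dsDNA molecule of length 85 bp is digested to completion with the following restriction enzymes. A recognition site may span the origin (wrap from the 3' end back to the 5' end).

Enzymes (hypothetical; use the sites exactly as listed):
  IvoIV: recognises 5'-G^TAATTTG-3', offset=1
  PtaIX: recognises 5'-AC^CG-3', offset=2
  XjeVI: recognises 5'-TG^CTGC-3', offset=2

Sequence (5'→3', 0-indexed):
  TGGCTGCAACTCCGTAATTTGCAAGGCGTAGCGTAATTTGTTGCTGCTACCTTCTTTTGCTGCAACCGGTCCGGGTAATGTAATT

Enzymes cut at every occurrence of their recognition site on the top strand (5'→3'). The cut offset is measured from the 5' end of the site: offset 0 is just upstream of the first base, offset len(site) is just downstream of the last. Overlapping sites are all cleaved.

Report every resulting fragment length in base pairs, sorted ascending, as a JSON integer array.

[7,10,14,16,19,19]

Scan for sites:
  IvoIV (GTAATTTG, off=1): starts [13, 32, 79] → cuts [14, 33, 80]
  PtaIX (ACCG, off=2): starts [64] → cuts [66]
  XjeVI (TGCTGC, off=2): starts [41, 57] → cuts [43, 59]

Pooled cuts: [14, 33, 43, 59, 66, 80]

Fragments:
  14→33: 19 bp
  33→43: 10 bp
  43→59: 16 bp
  59→66: 7 bp
  66→80: 14 bp
  80→14 (wrap): 85-80+14 = 19 bp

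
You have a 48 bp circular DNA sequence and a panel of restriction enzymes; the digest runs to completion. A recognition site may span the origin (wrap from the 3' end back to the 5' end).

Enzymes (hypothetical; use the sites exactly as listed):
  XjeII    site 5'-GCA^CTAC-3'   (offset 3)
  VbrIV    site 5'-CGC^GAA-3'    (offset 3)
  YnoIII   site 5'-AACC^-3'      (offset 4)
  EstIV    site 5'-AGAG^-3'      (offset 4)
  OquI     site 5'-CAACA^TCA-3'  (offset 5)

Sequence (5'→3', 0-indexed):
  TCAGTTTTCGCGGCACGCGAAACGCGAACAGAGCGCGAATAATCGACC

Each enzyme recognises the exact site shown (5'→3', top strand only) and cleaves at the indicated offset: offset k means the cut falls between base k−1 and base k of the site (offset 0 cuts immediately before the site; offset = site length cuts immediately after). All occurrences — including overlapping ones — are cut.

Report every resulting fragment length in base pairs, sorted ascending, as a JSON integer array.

Scan for sites:
  XjeII (GCACTAC, off=3): no sites
  VbrIV (CGCGAA, off=3): starts [15, 22, 33] → cuts [18, 25, 36]
  YnoIII (AACC, off=4): no sites
  EstIV (AGAG, off=4): starts [29] → cuts [33]
  OquI (CAACATCA, off=5): no sites

All cut coordinates (distinct, sorted): [18, 25, 33, 36]

Fragments:
  18→25: 7 bp
  25→33: 8 bp
  33→36: 3 bp
  36→18 (wrap): 48-36+18 = 30 bp

[3,7,8,30]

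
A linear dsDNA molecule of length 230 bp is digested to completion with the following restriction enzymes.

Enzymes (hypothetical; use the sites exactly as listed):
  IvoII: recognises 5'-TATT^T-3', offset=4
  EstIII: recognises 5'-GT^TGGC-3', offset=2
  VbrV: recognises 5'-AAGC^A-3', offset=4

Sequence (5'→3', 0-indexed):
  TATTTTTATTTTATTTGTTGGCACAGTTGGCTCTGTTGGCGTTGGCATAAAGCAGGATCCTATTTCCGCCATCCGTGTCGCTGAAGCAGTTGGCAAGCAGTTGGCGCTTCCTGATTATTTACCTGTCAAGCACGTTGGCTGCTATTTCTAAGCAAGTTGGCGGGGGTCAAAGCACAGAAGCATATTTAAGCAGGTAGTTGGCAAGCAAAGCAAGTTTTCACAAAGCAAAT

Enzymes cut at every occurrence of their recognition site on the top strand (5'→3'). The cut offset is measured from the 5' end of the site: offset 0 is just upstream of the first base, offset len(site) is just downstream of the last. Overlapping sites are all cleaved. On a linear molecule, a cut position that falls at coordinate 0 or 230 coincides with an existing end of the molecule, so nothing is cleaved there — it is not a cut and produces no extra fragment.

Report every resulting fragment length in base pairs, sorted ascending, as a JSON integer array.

Per-enzyme occurrences:
  IvoII TATTT/4: at [0, 6, 11, 60, 115, 142, 182] ⇒ [4, 10, 15, 64, 119, 146, 186]
  EstIII GTTGGC/2: at [16, 25, 34, 40, 88, 99, 133, 155, 196] ⇒ [18, 27, 36, 42, 90, 101, 135, 157, 198]
  VbrV AAGCA/4: at [49, 83, 94, 127, 149, 169, 177, 187, 202, 207, 222] ⇒ [53, 87, 98, 131, 153, 173, 181, 191, 206, 211, 226]

All cut coordinates (distinct, sorted): [4, 10, 15, 18, 27, 36, 42, 53, 64, 87, 90, 98, 101, 119, 131, 135, 146, 153, 157, 173, 181, 186, 191, 198, 206, 211, 226]

Fragment lengths:
  [0,4): 4 bp
  [4,10): 6 bp
  [10,15): 5 bp
  [15,18): 3 bp
  [18,27): 9 bp
  [27,36): 9 bp
  [36,42): 6 bp
  [42,53): 11 bp
  [53,64): 11 bp
  [64,87): 23 bp
  [87,90): 3 bp
  [90,98): 8 bp
  [98,101): 3 bp
  [101,119): 18 bp
  [119,131): 12 bp
  [131,135): 4 bp
  [135,146): 11 bp
  [146,153): 7 bp
  [153,157): 4 bp
  [157,173): 16 bp
  [173,181): 8 bp
  [181,186): 5 bp
  [186,191): 5 bp
  [191,198): 7 bp
  [198,206): 8 bp
  [206,211): 5 bp
  [211,226): 15 bp
  [226,230): 4 bp

[3,3,3,4,4,4,4,5,5,5,5,6,6,7,7,8,8,8,9,9,11,11,11,12,15,16,18,23]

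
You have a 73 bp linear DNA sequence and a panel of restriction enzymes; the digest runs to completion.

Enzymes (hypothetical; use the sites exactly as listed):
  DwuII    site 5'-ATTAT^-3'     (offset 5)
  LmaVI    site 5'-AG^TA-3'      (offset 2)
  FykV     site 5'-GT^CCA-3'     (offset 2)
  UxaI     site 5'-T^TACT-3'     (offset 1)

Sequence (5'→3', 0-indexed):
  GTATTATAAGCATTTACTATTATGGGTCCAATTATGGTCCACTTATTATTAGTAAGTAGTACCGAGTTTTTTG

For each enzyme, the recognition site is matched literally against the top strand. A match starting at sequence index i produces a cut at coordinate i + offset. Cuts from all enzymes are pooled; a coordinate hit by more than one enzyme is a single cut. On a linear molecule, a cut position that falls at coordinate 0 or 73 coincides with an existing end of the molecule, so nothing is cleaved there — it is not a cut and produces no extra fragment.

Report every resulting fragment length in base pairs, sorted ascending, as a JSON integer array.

[3,3,3,4,4,7,7,8,9,11,14]

Per-enzyme occurrences:
  DwuII (ATTAT, off=5): starts [2, 18, 30, 44] → cuts [7, 23, 35, 49]
  LmaVI (AGTA, off=2): starts [50, 54, 57] → cuts [52, 56, 59]
  FykV (GTCCA, off=2): starts [25, 36] → cuts [27, 38]
  UxaI (TTACT, off=1): starts [13] → cuts [14]

All cut coordinates (distinct, sorted): [7, 14, 23, 27, 35, 38, 49, 52, 56, 59]

Fragments:
  [0,7): 7 bp
  [7,14): 7 bp
  [14,23): 9 bp
  [23,27): 4 bp
  [27,35): 8 bp
  [35,38): 3 bp
  [38,49): 11 bp
  [49,52): 3 bp
  [52,56): 4 bp
  [56,59): 3 bp
  [59,73): 14 bp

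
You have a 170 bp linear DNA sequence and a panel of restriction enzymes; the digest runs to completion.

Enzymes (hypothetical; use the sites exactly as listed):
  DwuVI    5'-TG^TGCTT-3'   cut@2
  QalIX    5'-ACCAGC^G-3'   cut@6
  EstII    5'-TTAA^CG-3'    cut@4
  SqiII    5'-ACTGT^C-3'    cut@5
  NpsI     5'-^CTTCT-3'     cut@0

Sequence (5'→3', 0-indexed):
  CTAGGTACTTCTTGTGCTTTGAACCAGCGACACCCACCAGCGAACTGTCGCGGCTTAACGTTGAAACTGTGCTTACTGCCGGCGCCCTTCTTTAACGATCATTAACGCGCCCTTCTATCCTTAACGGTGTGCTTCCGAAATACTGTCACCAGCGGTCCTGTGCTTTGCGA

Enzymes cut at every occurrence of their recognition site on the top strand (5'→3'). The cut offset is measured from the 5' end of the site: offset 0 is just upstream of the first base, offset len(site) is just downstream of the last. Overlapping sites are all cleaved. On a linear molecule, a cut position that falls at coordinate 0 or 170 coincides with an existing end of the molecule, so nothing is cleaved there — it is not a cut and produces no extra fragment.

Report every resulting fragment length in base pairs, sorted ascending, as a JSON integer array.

Per-enzyme occurrences:
  DwuVI TGTGCTT/2: at [12, 67, 127, 158] ⇒ [14, 69, 129, 160]
  QalIX ACCAGCG/6: at [22, 35, 147] ⇒ [28, 41, 153]
  EstII TTAACG/4: at [54, 91, 101, 120] ⇒ [58, 95, 105, 124]
  SqiII ACTGTC/5: at [43, 141] ⇒ [48, 146]
  NpsI CTTCT/0: at [7, 86, 111] ⇒ [7, 86, 111]

All cut coordinates (distinct, sorted): [7, 14, 28, 41, 48, 58, 69, 86, 95, 105, 111, 124, 129, 146, 153, 160]

Fragment lengths:
  [0,7): 7 bp
  [7,14): 7 bp
  [14,28): 14 bp
  [28,41): 13 bp
  [41,48): 7 bp
  [48,58): 10 bp
  [58,69): 11 bp
  [69,86): 17 bp
  [86,95): 9 bp
  [95,105): 10 bp
  [105,111): 6 bp
  [111,124): 13 bp
  [124,129): 5 bp
  [129,146): 17 bp
  [146,153): 7 bp
  [153,160): 7 bp
  [160,170): 10 bp

[5,6,7,7,7,7,7,9,10,10,10,11,13,13,14,17,17]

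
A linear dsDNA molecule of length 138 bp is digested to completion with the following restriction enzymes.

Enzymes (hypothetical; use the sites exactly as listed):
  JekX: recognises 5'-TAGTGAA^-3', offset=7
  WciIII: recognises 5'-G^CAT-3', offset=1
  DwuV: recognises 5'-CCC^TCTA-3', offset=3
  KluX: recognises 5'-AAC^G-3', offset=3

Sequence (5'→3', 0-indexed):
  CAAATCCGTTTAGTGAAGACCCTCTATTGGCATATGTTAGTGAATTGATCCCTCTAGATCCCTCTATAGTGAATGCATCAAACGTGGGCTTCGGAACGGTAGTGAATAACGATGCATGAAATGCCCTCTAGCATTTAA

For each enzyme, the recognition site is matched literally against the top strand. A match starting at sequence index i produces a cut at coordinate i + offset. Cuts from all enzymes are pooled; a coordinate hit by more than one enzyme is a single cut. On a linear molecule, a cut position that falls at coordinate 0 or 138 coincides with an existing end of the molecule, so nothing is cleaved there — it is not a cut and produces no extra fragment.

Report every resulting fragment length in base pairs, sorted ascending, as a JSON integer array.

Per-enzyme occurrences:
  JekX TAGTGAA/7: at [10, 37, 66, 99] ⇒ [17, 44, 73, 106]
  WciIII GCAT/1: at [29, 74, 113, 130] ⇒ [30, 75, 114, 131]
  DwuV CCCTCTA/3: at [19, 49, 59, 123] ⇒ [22, 52, 62, 126]
  KluX AACG/3: at [80, 94, 107] ⇒ [83, 97, 110]

Pooled cuts: [17, 22, 30, 44, 52, 62, 73, 75, 83, 97, 106, 110, 114, 126, 131]

Fragments:
  [0,17): 17 bp
  [17,22): 5 bp
  [22,30): 8 bp
  [30,44): 14 bp
  [44,52): 8 bp
  [52,62): 10 bp
  [62,73): 11 bp
  [73,75): 2 bp
  [75,83): 8 bp
  [83,97): 14 bp
  [97,106): 9 bp
  [106,110): 4 bp
  [110,114): 4 bp
  [114,126): 12 bp
  [126,131): 5 bp
  [131,138): 7 bp

[2,4,4,5,5,7,8,8,8,9,10,11,12,14,14,17]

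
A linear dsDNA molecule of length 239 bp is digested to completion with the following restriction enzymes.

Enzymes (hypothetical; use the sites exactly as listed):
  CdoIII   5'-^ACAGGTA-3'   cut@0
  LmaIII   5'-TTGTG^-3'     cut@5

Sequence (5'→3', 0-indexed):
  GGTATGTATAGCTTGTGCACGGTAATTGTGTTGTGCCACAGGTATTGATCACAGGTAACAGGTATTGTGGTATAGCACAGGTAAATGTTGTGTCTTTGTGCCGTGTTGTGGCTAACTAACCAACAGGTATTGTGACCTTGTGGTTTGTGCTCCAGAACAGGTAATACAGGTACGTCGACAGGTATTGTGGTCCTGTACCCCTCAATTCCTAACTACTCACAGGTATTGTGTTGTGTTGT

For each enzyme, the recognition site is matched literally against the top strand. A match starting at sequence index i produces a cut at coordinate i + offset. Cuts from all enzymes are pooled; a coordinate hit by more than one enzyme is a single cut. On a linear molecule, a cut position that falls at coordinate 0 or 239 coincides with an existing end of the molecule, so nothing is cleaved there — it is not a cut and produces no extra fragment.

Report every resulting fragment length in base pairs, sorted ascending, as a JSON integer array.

[2,4,5,5,7,7,7,7,8,8,9,10,12,12,12,12,12,12,13,13,16,17,29]

Per-enzyme occurrences:
  CdoIII ACAGGTA/0: at [37, 50, 57, 76, 122, 156, 165, 177, 218] ⇒ [37, 50, 57, 76, 122, 156, 165, 177, 218]
  LmaIII TTGTG/5: at [12, 25, 30, 64, 87, 95, 105, 129, 137, 144, 184, 225, 230] ⇒ [17, 30, 35, 69, 92, 100, 110, 134, 142, 149, 189, 230, 235]

Pooled cuts: [17, 30, 35, 37, 50, 57, 69, 76, 92, 100, 110, 122, 134, 142, 149, 156, 165, 177, 189, 218, 230, 235]

Fragment lengths:
  [0,17): 17 bp
  [17,30): 13 bp
  [30,35): 5 bp
  [35,37): 2 bp
  [37,50): 13 bp
  [50,57): 7 bp
  [57,69): 12 bp
  [69,76): 7 bp
  [76,92): 16 bp
  [92,100): 8 bp
  [100,110): 10 bp
  [110,122): 12 bp
  [122,134): 12 bp
  [134,142): 8 bp
  [142,149): 7 bp
  [149,156): 7 bp
  [156,165): 9 bp
  [165,177): 12 bp
  [177,189): 12 bp
  [189,218): 29 bp
  [218,230): 12 bp
  [230,235): 5 bp
  [235,239): 4 bp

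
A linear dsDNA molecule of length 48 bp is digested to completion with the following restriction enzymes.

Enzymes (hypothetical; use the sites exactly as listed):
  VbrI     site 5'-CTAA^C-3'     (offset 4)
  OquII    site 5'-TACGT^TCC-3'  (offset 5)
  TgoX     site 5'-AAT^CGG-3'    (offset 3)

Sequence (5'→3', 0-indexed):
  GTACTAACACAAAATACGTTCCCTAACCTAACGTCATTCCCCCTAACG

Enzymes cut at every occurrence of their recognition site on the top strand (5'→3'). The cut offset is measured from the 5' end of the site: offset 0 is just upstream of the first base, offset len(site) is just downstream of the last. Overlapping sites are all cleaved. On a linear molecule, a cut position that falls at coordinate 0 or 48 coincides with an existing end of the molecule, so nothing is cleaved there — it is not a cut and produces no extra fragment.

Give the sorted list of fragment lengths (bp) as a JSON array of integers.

Scan for sites:
  VbrI (CTAAC, off=4): starts [3, 22, 27, 42] → cuts [7, 26, 31, 46]
  OquII (TACGTTCC, off=5): starts [14] → cuts [19]
  TgoX (AATCGG, off=3): no sites

All cut coordinates (distinct, sorted): [7, 19, 26, 31, 46]

Fragments:
  [0,7): 7 bp
  [7,19): 12 bp
  [19,26): 7 bp
  [26,31): 5 bp
  [31,46): 15 bp
  [46,48): 2 bp

[2,5,7,7,12,15]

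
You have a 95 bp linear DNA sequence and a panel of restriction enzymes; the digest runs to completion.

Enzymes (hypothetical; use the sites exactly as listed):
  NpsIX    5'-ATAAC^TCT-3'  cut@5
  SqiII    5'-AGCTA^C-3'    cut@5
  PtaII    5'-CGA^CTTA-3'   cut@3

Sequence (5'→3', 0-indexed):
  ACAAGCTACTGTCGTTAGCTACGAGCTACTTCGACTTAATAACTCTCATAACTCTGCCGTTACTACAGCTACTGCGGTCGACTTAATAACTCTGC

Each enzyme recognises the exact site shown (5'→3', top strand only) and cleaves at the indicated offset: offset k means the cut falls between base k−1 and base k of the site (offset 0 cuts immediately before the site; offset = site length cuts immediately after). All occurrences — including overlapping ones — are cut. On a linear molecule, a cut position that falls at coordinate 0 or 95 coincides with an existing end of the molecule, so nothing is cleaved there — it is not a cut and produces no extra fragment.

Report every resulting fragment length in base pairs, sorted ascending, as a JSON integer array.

Site scan:
  NpsIX ATAACTCT/5: at [38, 47, 85] ⇒ [43, 52, 90]
  SqiII AGCTAC/5: at [3, 16, 23, 66] ⇒ [8, 21, 28, 71]
  PtaII CGACTTA/3: at [31, 78] ⇒ [34, 81]

All cut coordinates (distinct, sorted): [8, 21, 28, 34, 43, 52, 71, 81, 90]

Fragments:
  [0,8): 8 bp
  [8,21): 13 bp
  [21,28): 7 bp
  [28,34): 6 bp
  [34,43): 9 bp
  [43,52): 9 bp
  [52,71): 19 bp
  [71,81): 10 bp
  [81,90): 9 bp
  [90,95): 5 bp

[5,6,7,8,9,9,9,10,13,19]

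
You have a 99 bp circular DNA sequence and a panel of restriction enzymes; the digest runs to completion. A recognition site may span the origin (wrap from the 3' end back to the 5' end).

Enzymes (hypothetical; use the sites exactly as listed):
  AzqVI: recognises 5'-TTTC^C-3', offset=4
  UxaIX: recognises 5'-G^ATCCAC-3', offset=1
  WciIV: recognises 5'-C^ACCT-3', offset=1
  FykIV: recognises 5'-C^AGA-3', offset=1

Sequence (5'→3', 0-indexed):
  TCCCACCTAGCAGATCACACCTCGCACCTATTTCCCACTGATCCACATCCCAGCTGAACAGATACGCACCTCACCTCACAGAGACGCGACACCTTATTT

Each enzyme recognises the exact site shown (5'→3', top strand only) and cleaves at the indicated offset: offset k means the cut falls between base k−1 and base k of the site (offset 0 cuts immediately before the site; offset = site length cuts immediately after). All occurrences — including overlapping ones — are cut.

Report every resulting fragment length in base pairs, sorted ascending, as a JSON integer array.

Site scan:
  AzqVI (TTTCC, off=4): starts [30, 97] → cuts [2, 34]
  UxaIX (GATCCAC, off=1): starts [39] → cuts [40]
  WciIV (CACCT, off=1): starts [3, 17, 24, 66, 71, 89] → cuts [4, 18, 25, 67, 72, 90]
  FykIV (CAGA, off=1): starts [10, 58, 78] → cuts [11, 59, 79]

All cut coordinates (distinct, sorted): [2, 4, 11, 18, 25, 34, 40, 59, 67, 72, 79, 90]

Fragments:
  2→4: 2 bp
  4→11: 7 bp
  11→18: 7 bp
  18→25: 7 bp
  25→34: 9 bp
  34→40: 6 bp
  40→59: 19 bp
  59→67: 8 bp
  67→72: 5 bp
  72→79: 7 bp
  79→90: 11 bp
  90→2 (wrap): 99-90+2 = 11 bp

[2,5,6,7,7,7,7,8,9,11,11,19]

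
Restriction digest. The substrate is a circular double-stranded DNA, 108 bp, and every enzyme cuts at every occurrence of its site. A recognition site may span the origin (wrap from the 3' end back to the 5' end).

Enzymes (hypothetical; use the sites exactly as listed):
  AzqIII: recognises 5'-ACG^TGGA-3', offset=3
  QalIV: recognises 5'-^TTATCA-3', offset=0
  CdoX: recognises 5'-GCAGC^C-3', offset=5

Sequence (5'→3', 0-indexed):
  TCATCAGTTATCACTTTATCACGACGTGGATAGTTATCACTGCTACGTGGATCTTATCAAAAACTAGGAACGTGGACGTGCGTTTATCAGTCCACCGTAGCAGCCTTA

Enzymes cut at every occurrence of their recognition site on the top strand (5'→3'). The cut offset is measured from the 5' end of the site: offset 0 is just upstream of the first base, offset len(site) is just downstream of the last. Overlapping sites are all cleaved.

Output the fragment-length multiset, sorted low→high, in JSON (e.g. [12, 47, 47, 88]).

[1,6,7,8,10,11,11,14,19,21]

Scan for sites:
  AzqIII (ACGTGGA, off=3): starts [23, 44, 69] → cuts [26, 47, 72]
  QalIV (TTATCA, off=0): starts [7, 15, 33, 53, 83, 105] → cuts [7, 15, 33, 53, 83, 105]
  CdoX (GCAGCC, off=5): starts [99] → cuts [104]

All cut coordinates (distinct, sorted): [7, 15, 26, 33, 47, 53, 72, 83, 104, 105]

Fragments:
  7→15: 8 bp
  15→26: 11 bp
  26→33: 7 bp
  33→47: 14 bp
  47→53: 6 bp
  53→72: 19 bp
  72→83: 11 bp
  83→104: 21 bp
  104→105: 1 bp
  105→7 (wrap): 108-105+7 = 10 bp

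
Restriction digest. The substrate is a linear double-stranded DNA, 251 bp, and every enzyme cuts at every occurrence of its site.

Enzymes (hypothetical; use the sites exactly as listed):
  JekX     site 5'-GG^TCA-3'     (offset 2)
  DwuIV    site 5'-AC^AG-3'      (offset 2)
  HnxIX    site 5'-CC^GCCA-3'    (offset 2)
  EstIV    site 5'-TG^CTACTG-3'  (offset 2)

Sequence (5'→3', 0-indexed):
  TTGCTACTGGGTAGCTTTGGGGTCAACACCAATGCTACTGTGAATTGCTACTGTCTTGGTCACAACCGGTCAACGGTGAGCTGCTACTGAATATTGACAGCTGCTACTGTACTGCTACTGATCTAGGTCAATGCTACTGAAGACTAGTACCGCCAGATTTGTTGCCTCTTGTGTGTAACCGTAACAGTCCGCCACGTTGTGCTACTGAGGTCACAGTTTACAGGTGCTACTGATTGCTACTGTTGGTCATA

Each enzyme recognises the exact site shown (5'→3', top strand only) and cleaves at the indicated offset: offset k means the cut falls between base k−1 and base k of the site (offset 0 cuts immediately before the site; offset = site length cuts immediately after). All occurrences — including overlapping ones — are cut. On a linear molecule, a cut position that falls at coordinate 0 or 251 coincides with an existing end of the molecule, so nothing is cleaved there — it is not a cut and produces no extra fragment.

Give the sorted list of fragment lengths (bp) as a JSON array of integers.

Per-enzyme occurrences:
  JekX GGTCA/2: at [20, 57, 67, 125, 208, 244] ⇒ [22, 59, 69, 127, 210, 246]
  DwuIV ACAG/2: at [96, 183, 212, 219] ⇒ [98, 185, 214, 221]
  HnxIX CCGCCA/2: at [149, 188] ⇒ [151, 190]
  EstIV TGCTACTG/2: at [1, 32, 45, 81, 101, 112, 131, 199, 224, 234] ⇒ [3, 34, 47, 83, 103, 114, 133, 201, 226, 236]

Pooled cuts: [3, 22, 34, 47, 59, 69, 83, 98, 103, 114, 127, 133, 151, 185, 190, 201, 210, 214, 221, 226, 236, 246]

Fragment lengths:
  [0,3): 3 bp
  [3,22): 19 bp
  [22,34): 12 bp
  [34,47): 13 bp
  [47,59): 12 bp
  [59,69): 10 bp
  [69,83): 14 bp
  [83,98): 15 bp
  [98,103): 5 bp
  [103,114): 11 bp
  [114,127): 13 bp
  [127,133): 6 bp
  [133,151): 18 bp
  [151,185): 34 bp
  [185,190): 5 bp
  [190,201): 11 bp
  [201,210): 9 bp
  [210,214): 4 bp
  [214,221): 7 bp
  [221,226): 5 bp
  [226,236): 10 bp
  [236,246): 10 bp
  [246,251): 5 bp

[3,4,5,5,5,5,6,7,9,10,10,10,11,11,12,12,13,13,14,15,18,19,34]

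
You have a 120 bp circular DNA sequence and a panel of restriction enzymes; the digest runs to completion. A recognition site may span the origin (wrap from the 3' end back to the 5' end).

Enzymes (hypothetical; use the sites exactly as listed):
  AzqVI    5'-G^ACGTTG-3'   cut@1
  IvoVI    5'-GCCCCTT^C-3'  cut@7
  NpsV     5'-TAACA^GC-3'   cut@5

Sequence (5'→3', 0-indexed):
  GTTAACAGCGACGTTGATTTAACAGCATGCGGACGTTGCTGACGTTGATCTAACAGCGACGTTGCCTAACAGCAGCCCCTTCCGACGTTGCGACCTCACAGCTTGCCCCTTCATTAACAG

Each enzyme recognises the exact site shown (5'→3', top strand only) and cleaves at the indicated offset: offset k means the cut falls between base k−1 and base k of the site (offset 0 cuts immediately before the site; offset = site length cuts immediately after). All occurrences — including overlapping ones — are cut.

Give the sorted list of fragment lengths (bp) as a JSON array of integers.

[3,3,3,8,9,10,13,14,14,16,27]

Site scan:
  AzqVI (GACGTTG, off=1): starts [9, 31, 40, 57, 83] → cuts [10, 32, 41, 58, 84]
  IvoVI (GCCCCTTC, off=7): starts [74, 104] → cuts [81, 111]
  NpsV (TAACAGC, off=5): starts [2, 19, 50, 66] → cuts [7, 24, 55, 71]

Pooled cuts: [7, 10, 24, 32, 41, 55, 58, 71, 81, 84, 111]

Fragment lengths:
  7→10: 3 bp
  10→24: 14 bp
  24→32: 8 bp
  32→41: 9 bp
  41→55: 14 bp
  55→58: 3 bp
  58→71: 13 bp
  71→81: 10 bp
  81→84: 3 bp
  84→111: 27 bp
  111→7 (wrap): 120-111+7 = 16 bp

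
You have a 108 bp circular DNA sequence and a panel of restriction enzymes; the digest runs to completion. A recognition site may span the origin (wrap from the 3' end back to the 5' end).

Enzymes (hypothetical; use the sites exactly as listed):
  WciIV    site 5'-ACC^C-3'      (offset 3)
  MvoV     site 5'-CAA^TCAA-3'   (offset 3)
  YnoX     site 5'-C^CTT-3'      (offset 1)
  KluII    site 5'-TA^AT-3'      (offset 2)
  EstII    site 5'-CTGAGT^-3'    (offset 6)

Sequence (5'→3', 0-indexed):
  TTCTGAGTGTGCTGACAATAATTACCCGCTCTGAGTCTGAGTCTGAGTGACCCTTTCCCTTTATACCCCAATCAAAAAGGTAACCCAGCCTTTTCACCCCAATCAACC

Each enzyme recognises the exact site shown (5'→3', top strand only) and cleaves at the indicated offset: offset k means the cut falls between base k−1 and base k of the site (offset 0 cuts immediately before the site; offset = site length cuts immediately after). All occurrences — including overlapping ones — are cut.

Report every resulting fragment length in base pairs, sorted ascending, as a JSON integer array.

[4,4,4,4,5,6,6,6,6,9,9,9,10,12,14]

Per-enzyme occurrences:
  WciIV (ACCC, off=3): starts [23, 49, 64, 82, 95] → cuts [26, 52, 67, 85, 98]
  MvoV (CAATCAA, off=3): starts [68, 99] → cuts [71, 102]
  YnoX (CCTT, off=1): starts [51, 57, 88, 106] → cuts [52, 58, 89, 107]
  KluII (TAAT, off=2): starts [18] → cuts [20]
  EstII (CTGAGT, off=6): starts [2, 30, 36, 42] → cuts [8, 36, 42, 48]

All cut coordinates (distinct, sorted): [8, 20, 26, 36, 42, 48, 52, 58, 67, 71, 85, 89, 98, 102, 107]

Fragment lengths:
  8→20: 12 bp
  20→26: 6 bp
  26→36: 10 bp
  36→42: 6 bp
  42→48: 6 bp
  48→52: 4 bp
  52→58: 6 bp
  58→67: 9 bp
  67→71: 4 bp
  71→85: 14 bp
  85→89: 4 bp
  89→98: 9 bp
  98→102: 4 bp
  102→107: 5 bp
  107→8 (wrap): 108-107+8 = 9 bp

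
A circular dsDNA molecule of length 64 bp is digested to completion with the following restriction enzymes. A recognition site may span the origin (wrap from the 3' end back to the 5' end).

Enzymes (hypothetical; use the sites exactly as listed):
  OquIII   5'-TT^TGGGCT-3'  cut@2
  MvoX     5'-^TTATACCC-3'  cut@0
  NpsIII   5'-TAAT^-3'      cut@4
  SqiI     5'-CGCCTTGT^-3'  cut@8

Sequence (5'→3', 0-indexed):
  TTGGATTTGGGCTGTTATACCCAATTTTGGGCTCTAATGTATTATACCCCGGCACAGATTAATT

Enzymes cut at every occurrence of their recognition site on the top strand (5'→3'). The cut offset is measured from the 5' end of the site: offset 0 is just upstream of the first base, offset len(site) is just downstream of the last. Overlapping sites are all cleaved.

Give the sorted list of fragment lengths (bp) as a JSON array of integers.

[3,7,8,11,13,22]

Per-enzyme occurrences:
  OquIII TTTGGGCT/2: at [5, 25] ⇒ [7, 27]
  MvoX TTATACCC/0: at [14, 41] ⇒ [14, 41]
  NpsIII TAAT/4: at [34, 59] ⇒ [38, 63]
  SqiI (CGCCTTGT, off=8): no sites

All cut coordinates (distinct, sorted): [7, 14, 27, 38, 41, 63]

Fragments:
  7→14: 7 bp
  14→27: 13 bp
  27→38: 11 bp
  38→41: 3 bp
  41→63: 22 bp
  63→7 (wrap): 64-63+7 = 8 bp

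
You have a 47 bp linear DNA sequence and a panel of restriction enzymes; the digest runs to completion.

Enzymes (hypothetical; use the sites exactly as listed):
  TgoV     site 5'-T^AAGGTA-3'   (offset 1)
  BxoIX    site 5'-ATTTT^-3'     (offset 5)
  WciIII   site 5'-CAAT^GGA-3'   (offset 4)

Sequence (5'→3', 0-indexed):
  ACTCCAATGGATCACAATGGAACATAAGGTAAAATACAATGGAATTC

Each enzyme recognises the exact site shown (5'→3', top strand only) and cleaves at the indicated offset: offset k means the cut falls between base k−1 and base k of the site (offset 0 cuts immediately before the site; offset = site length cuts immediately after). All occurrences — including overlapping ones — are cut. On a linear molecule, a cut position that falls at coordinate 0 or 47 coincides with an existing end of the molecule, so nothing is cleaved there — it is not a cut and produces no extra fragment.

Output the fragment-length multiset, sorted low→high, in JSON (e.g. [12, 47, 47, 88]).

[7,7,8,10,15]

Scan for sites:
  TgoV TAAGGTA/1: at [24] ⇒ [25]
  BxoIX (ATTTT, off=5): no sites
  WciIII CAATGGA/4: at [4, 14, 36] ⇒ [8, 18, 40]

All cut coordinates (distinct, sorted): [8, 18, 25, 40]

Fragments:
  [0,8): 8 bp
  [8,18): 10 bp
  [18,25): 7 bp
  [25,40): 15 bp
  [40,47): 7 bp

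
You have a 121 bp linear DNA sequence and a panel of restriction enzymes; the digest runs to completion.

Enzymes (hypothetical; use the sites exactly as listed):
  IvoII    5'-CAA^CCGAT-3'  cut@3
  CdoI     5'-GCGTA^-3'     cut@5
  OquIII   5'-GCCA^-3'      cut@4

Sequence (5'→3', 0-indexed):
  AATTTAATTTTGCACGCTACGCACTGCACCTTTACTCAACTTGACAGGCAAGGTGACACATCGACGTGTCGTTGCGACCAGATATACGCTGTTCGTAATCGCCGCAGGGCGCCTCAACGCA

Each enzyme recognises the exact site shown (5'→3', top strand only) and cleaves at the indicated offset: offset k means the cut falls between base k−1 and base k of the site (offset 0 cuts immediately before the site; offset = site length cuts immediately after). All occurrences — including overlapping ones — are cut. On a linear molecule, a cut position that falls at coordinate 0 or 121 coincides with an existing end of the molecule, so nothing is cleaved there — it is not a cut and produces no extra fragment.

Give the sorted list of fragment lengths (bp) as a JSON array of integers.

Scan for sites:
  IvoII (CAACCGAT, off=3): no sites
  CdoI (GCGTA, off=5): no sites
  OquIII (GCCA, off=4): no sites

Pooled cuts: ∅

Fragments:
  no cuts → one linear fragment of 121 bp

[121]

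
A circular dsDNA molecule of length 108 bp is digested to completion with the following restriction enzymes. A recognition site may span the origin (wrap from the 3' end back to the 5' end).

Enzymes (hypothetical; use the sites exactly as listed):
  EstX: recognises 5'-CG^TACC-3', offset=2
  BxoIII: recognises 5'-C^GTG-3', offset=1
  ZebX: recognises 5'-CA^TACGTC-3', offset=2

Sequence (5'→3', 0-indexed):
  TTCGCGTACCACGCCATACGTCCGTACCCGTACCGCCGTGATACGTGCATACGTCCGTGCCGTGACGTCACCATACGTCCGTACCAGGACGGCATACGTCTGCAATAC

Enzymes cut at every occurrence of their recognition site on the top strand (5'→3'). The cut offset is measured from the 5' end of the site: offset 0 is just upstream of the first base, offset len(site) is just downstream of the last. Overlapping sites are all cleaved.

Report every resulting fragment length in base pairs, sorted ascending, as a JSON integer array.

Site scan:
  EstX CGTACC/2: at [4, 22, 28, 79] ⇒ [6, 24, 30, 81]
  BxoIII CGTG/1: at [36, 43, 55, 60] ⇒ [37, 44, 56, 61]
  ZebX CATACGTC/2: at [14, 47, 71, 92] ⇒ [16, 49, 73, 94]

Pooled cuts: [6, 16, 24, 30, 37, 44, 49, 56, 61, 73, 81, 94]

Fragments:
  6→16: 10 bp
  16→24: 8 bp
  24→30: 6 bp
  30→37: 7 bp
  37→44: 7 bp
  44→49: 5 bp
  49→56: 7 bp
  56→61: 5 bp
  61→73: 12 bp
  73→81: 8 bp
  81→94: 13 bp
  94→6 (wrap): 108-94+6 = 20 bp

[5,5,6,7,7,7,8,8,10,12,13,20]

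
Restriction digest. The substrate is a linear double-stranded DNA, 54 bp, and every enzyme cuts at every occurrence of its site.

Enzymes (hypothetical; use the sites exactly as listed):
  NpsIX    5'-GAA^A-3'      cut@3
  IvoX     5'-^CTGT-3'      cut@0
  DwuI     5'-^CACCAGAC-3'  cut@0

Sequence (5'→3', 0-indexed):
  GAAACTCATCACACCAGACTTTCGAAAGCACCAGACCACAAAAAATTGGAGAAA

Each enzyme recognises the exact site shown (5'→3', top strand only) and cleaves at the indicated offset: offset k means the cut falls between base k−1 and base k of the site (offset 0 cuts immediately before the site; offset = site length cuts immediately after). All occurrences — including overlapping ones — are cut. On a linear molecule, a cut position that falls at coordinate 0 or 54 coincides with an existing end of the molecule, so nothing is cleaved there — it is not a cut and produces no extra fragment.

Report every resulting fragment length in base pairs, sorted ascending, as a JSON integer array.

[1,2,3,8,15,25]

Per-enzyme occurrences:
  NpsIX (GAAA, off=3): starts [0, 23, 50] → cuts [3, 26, 53]
  IvoX (CTGT, off=0): no sites
  DwuI (CACCAGAC, off=0): starts [11, 28] → cuts [11, 28]

All cut coordinates (distinct, sorted): [3, 11, 26, 28, 53]

Fragment lengths:
  [0,3): 3 bp
  [3,11): 8 bp
  [11,26): 15 bp
  [26,28): 2 bp
  [28,53): 25 bp
  [53,54): 1 bp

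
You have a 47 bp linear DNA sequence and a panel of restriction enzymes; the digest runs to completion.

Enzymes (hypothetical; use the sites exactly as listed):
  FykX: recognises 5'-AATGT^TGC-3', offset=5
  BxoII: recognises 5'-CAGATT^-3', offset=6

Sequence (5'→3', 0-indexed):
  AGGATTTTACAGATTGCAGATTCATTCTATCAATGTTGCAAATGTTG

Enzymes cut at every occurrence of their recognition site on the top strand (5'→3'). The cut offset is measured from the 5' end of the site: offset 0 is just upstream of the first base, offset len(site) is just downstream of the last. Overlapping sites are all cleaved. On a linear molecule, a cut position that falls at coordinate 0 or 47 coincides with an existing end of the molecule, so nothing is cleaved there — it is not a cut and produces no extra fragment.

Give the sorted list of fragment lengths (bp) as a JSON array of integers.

[7,11,14,15]

Scan for sites:
  FykX AATGTTGC/5: at [31] ⇒ [36]
  BxoII CAGATT/6: at [9, 16] ⇒ [15, 22]

All cut coordinates (distinct, sorted): [15, 22, 36]

Fragments:
  [0,15): 15 bp
  [15,22): 7 bp
  [22,36): 14 bp
  [36,47): 11 bp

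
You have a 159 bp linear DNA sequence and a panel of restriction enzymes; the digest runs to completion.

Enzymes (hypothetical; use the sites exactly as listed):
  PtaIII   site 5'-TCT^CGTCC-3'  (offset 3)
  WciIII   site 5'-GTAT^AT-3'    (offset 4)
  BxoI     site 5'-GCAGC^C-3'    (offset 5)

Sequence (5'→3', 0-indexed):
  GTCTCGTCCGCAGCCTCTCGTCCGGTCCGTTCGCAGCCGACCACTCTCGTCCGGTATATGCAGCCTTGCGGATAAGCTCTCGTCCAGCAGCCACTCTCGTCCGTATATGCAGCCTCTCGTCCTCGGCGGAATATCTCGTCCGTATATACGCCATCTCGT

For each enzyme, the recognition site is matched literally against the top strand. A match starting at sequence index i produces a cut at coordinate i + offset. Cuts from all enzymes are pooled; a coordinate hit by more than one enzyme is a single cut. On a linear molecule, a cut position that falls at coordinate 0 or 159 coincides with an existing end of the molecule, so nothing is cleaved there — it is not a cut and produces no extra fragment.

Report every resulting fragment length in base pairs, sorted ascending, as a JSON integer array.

[4,4,4,6,7,7,9,9,10,10,10,11,14,16,19,19]

Scan for sites:
  PtaIII (TCTCGTCC, off=3): starts [1, 15, 44, 77, 94, 114, 133] → cuts [4, 18, 47, 80, 97, 117, 136]
  WciIII (GTATAT, off=4): starts [53, 102, 141] → cuts [57, 106, 145]
  BxoI (GCAGCC, off=5): starts [9, 32, 59, 86, 108] → cuts [14, 37, 64, 91, 113]

Pooled cuts: [4, 14, 18, 37, 47, 57, 64, 80, 91, 97, 106, 113, 117, 136, 145]

Fragments:
  [0,4): 4 bp
  [4,14): 10 bp
  [14,18): 4 bp
  [18,37): 19 bp
  [37,47): 10 bp
  [47,57): 10 bp
  [57,64): 7 bp
  [64,80): 16 bp
  [80,91): 11 bp
  [91,97): 6 bp
  [97,106): 9 bp
  [106,113): 7 bp
  [113,117): 4 bp
  [117,136): 19 bp
  [136,145): 9 bp
  [145,159): 14 bp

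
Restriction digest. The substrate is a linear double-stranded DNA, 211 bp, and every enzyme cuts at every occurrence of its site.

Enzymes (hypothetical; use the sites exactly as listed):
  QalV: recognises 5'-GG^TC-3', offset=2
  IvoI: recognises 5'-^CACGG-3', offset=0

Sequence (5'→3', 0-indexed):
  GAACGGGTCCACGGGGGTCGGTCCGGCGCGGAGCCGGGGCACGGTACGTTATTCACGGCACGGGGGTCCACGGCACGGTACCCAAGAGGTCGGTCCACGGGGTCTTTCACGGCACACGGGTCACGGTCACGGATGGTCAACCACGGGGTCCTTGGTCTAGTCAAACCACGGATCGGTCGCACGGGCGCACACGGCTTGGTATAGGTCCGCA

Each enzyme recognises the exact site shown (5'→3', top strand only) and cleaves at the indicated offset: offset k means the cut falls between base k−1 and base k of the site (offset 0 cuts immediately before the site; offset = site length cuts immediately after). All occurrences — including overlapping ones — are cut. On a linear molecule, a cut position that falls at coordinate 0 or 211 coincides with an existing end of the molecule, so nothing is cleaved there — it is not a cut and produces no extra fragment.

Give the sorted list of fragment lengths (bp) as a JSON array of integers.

[1,1,2,2,2,3,4,4,5,5,5,5,5,6,6,7,7,7,7,7,8,8,9,10,10,11,14,16,16,18]

Per-enzyme occurrences:
  QalV GGTC/2: at [5, 15, 19, 64, 87, 91, 100, 118, 124, 134, 146, 153, 174, 203] ⇒ [7, 17, 21, 66, 89, 93, 102, 120, 126, 136, 148, 155, 176, 205]
  IvoI CACGG/0: at [9, 39, 53, 58, 68, 73, 95, 107, 114, 121, 127, 141, 166, 179, 189] ⇒ [9, 39, 53, 58, 68, 73, 95, 107, 114, 121, 127, 141, 166, 179, 189]

All cut coordinates (distinct, sorted): [7, 9, 17, 21, 39, 53, 58, 66, 68, 73, 89, 93, 95, 102, 107, 114, 120, 121, 126, 127, 136, 141, 148, 155, 166, 176, 179, 189, 205]

Fragment lengths:
  [0,7): 7 bp
  [7,9): 2 bp
  [9,17): 8 bp
  [17,21): 4 bp
  [21,39): 18 bp
  [39,53): 14 bp
  [53,58): 5 bp
  [58,66): 8 bp
  [66,68): 2 bp
  [68,73): 5 bp
  [73,89): 16 bp
  [89,93): 4 bp
  [93,95): 2 bp
  [95,102): 7 bp
  [102,107): 5 bp
  [107,114): 7 bp
  [114,120): 6 bp
  [120,121): 1 bp
  [121,126): 5 bp
  [126,127): 1 bp
  [127,136): 9 bp
  [136,141): 5 bp
  [141,148): 7 bp
  [148,155): 7 bp
  [155,166): 11 bp
  [166,176): 10 bp
  [176,179): 3 bp
  [179,189): 10 bp
  [189,205): 16 bp
  [205,211): 6 bp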